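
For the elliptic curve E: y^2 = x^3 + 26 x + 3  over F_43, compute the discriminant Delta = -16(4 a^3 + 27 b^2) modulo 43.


4 a^3 + 27 b^2 = 4*26^3 + 27*3^2 = 70304 + 243 = 70547
Delta = -16 * (70547) = -1128752
Delta mod 43 = 41

Delta = 41 (mod 43)


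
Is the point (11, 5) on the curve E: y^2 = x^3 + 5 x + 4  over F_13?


Check whether y^2 = x^3 + 5 x + 4 (mod 13) for (x, y) = (11, 5).
LHS: y^2 = 5^2 mod 13 = 12
RHS: x^3 + 5 x + 4 = 11^3 + 5*11 + 4 mod 13 = 12
LHS = RHS

Yes, on the curve


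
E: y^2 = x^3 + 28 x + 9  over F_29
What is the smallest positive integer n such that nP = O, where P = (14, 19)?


Compute successive multiples of P until we hit O:
  1P = (14, 19)
  2P = (17, 27)
  3P = (18, 9)
  4P = (25, 23)
  5P = (28, 26)
  6P = (9, 27)
  7P = (19, 18)
  8P = (3, 2)
  ... (continuing to 36P)
  36P = O

ord(P) = 36


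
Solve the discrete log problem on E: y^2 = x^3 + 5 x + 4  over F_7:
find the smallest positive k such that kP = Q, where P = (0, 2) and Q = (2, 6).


Enumerate multiples of P until we hit Q = (2, 6):
  1P = (0, 2)
  2P = (2, 6)
Match found at i = 2.

k = 2


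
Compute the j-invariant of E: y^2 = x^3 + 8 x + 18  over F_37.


Delta = -16(4 a^3 + 27 b^2) mod 37 = 17
-1728 * (4 a)^3 = -1728 * (4*8)^3 mod 37 = 31
j = 31 * 17^(-1) mod 37 = 4

j = 4 (mod 37)


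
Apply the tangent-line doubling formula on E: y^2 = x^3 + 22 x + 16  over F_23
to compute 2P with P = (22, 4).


Doubling: s = (3 x1^2 + a) / (2 y1)
s = (3*22^2 + 22) / (2*4) mod 23 = 6
x3 = s^2 - 2 x1 mod 23 = 6^2 - 2*22 = 15
y3 = s (x1 - x3) - y1 mod 23 = 6 * (22 - 15) - 4 = 15

2P = (15, 15)


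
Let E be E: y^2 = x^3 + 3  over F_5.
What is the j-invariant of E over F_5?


Delta = -16(4 a^3 + 27 b^2) mod 5 = 2
-1728 * (4 a)^3 = -1728 * (4*0)^3 mod 5 = 0
j = 0 * 2^(-1) mod 5 = 0

j = 0 (mod 5)


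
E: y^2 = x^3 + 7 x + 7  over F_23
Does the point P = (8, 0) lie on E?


Check whether y^2 = x^3 + 7 x + 7 (mod 23) for (x, y) = (8, 0).
LHS: y^2 = 0^2 mod 23 = 0
RHS: x^3 + 7 x + 7 = 8^3 + 7*8 + 7 mod 23 = 0
LHS = RHS

Yes, on the curve


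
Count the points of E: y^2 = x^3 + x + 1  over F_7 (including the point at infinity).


For each x in F_7, count y with y^2 = x^3 + 1 x + 1 mod 7:
  x = 0: RHS = 1, y in [1, 6]  -> 2 point(s)
  x = 2: RHS = 4, y in [2, 5]  -> 2 point(s)
Affine points: 4. Add the point at infinity: total = 5.

#E(F_7) = 5


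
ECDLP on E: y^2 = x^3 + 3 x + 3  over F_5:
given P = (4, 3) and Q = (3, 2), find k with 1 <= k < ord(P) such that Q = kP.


Enumerate multiples of P until we hit Q = (3, 2):
  1P = (4, 3)
  2P = (3, 3)
  3P = (3, 2)
Match found at i = 3.

k = 3


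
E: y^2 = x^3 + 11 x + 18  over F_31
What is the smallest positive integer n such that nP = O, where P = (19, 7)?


Compute successive multiples of P until we hit O:
  1P = (19, 7)
  2P = (29, 22)
  3P = (24, 1)
  4P = (13, 23)
  5P = (13, 8)
  6P = (24, 30)
  7P = (29, 9)
  8P = (19, 24)
  ... (continuing to 9P)
  9P = O

ord(P) = 9


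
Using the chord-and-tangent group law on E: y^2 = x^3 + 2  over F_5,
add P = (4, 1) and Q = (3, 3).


P != Q, so use the chord formula.
s = (y2 - y1) / (x2 - x1) = (2) / (4) mod 5 = 3
x3 = s^2 - x1 - x2 mod 5 = 3^2 - 4 - 3 = 2
y3 = s (x1 - x3) - y1 mod 5 = 3 * (4 - 2) - 1 = 0

P + Q = (2, 0)


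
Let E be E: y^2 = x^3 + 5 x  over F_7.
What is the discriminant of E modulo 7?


4 a^3 + 27 b^2 = 4*5^3 + 27*0^2 = 500 + 0 = 500
Delta = -16 * (500) = -8000
Delta mod 7 = 1

Delta = 1 (mod 7)


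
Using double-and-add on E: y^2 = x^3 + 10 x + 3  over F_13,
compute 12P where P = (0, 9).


k = 12 = 1100_2 (binary, LSB first: 0011)
Double-and-add from P = (0, 9):
  bit 0 = 0: acc unchanged = O
  bit 1 = 0: acc unchanged = O
  bit 2 = 1: acc = O + (8, 7) = (8, 7)
  bit 3 = 1: acc = (8, 7) + (7, 0) = (8, 6)

12P = (8, 6)


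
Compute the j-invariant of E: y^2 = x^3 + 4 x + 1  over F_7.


Delta = -16(4 a^3 + 27 b^2) mod 7 = 1
-1728 * (4 a)^3 = -1728 * (4*4)^3 mod 7 = 1
j = 1 * 1^(-1) mod 7 = 1

j = 1 (mod 7)


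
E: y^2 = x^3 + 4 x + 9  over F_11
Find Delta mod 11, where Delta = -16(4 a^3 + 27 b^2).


4 a^3 + 27 b^2 = 4*4^3 + 27*9^2 = 256 + 2187 = 2443
Delta = -16 * (2443) = -39088
Delta mod 11 = 6

Delta = 6 (mod 11)


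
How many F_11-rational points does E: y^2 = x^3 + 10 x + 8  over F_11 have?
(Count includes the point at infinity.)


For each x in F_11, count y with y^2 = x^3 + 10 x + 8 mod 11:
  x = 2: RHS = 3, y in [5, 6]  -> 2 point(s)
  x = 6: RHS = 9, y in [3, 8]  -> 2 point(s)
  x = 7: RHS = 3, y in [5, 6]  -> 2 point(s)
Affine points: 6. Add the point at infinity: total = 7.

#E(F_11) = 7


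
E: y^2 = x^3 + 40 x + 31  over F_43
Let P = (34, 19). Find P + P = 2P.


Doubling: s = (3 x1^2 + a) / (2 y1)
s = (3*34^2 + 40) / (2*19) mod 43 = 38
x3 = s^2 - 2 x1 mod 43 = 38^2 - 2*34 = 0
y3 = s (x1 - x3) - y1 mod 43 = 38 * (34 - 0) - 19 = 26

2P = (0, 26)


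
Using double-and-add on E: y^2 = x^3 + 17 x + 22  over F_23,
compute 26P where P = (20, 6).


k = 26 = 11010_2 (binary, LSB first: 01011)
Double-and-add from P = (20, 6):
  bit 0 = 0: acc unchanged = O
  bit 1 = 1: acc = O + (22, 2) = (22, 2)
  bit 2 = 0: acc unchanged = (22, 2)
  bit 3 = 1: acc = (22, 2) + (21, 7) = (5, 5)
  bit 4 = 1: acc = (5, 5) + (7, 22) = (20, 17)

26P = (20, 17)


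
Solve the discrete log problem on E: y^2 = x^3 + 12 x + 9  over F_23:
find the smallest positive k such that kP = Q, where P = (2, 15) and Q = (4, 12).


Enumerate multiples of P until we hit Q = (4, 12):
  1P = (2, 15)
  2P = (4, 11)
  3P = (21, 0)
  4P = (4, 12)
Match found at i = 4.

k = 4


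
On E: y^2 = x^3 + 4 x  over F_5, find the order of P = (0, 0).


Compute successive multiples of P until we hit O:
  1P = (0, 0)
  2P = O

ord(P) = 2


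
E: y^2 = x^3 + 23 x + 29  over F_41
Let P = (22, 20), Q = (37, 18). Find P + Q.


P != Q, so use the chord formula.
s = (y2 - y1) / (x2 - x1) = (39) / (15) mod 41 = 19
x3 = s^2 - x1 - x2 mod 41 = 19^2 - 22 - 37 = 15
y3 = s (x1 - x3) - y1 mod 41 = 19 * (22 - 15) - 20 = 31

P + Q = (15, 31)


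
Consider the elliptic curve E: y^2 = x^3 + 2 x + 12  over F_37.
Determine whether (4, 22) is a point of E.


Check whether y^2 = x^3 + 2 x + 12 (mod 37) for (x, y) = (4, 22).
LHS: y^2 = 22^2 mod 37 = 3
RHS: x^3 + 2 x + 12 = 4^3 + 2*4 + 12 mod 37 = 10
LHS != RHS

No, not on the curve


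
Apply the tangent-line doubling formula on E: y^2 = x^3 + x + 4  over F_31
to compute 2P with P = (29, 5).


Doubling: s = (3 x1^2 + a) / (2 y1)
s = (3*29^2 + 1) / (2*5) mod 31 = 23
x3 = s^2 - 2 x1 mod 31 = 23^2 - 2*29 = 6
y3 = s (x1 - x3) - y1 mod 31 = 23 * (29 - 6) - 5 = 28

2P = (6, 28)


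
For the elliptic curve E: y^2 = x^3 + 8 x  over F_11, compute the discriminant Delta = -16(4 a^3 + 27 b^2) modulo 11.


4 a^3 + 27 b^2 = 4*8^3 + 27*0^2 = 2048 + 0 = 2048
Delta = -16 * (2048) = -32768
Delta mod 11 = 1

Delta = 1 (mod 11)


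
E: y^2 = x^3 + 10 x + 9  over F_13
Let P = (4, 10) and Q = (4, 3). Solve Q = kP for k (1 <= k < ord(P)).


Enumerate multiples of P until we hit Q = (4, 3):
  1P = (4, 10)
  2P = (6, 5)
  3P = (6, 8)
  4P = (4, 3)
Match found at i = 4.

k = 4


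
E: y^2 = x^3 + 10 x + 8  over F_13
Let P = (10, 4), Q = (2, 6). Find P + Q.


P != Q, so use the chord formula.
s = (y2 - y1) / (x2 - x1) = (2) / (5) mod 13 = 3
x3 = s^2 - x1 - x2 mod 13 = 3^2 - 10 - 2 = 10
y3 = s (x1 - x3) - y1 mod 13 = 3 * (10 - 10) - 4 = 9

P + Q = (10, 9)


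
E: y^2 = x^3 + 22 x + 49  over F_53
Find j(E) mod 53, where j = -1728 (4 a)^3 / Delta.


Delta = -16(4 a^3 + 27 b^2) mod 53 = 33
-1728 * (4 a)^3 = -1728 * (4*22)^3 mod 53 = 11
j = 11 * 33^(-1) mod 53 = 18

j = 18 (mod 53)


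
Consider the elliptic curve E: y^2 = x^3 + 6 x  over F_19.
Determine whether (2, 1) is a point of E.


Check whether y^2 = x^3 + 6 x + 0 (mod 19) for (x, y) = (2, 1).
LHS: y^2 = 1^2 mod 19 = 1
RHS: x^3 + 6 x + 0 = 2^3 + 6*2 + 0 mod 19 = 1
LHS = RHS

Yes, on the curve


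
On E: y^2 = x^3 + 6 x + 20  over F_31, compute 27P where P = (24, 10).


k = 27 = 11011_2 (binary, LSB first: 11011)
Double-and-add from P = (24, 10):
  bit 0 = 1: acc = O + (24, 10) = (24, 10)
  bit 1 = 1: acc = (24, 10) + (23, 24) = (25, 4)
  bit 2 = 0: acc unchanged = (25, 4)
  bit 3 = 1: acc = (25, 4) + (5, 19) = (19, 7)
  bit 4 = 1: acc = (19, 7) + (29, 0) = (21, 13)

27P = (21, 13)


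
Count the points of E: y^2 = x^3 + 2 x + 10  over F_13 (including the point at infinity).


For each x in F_13, count y with y^2 = x^3 + 2 x + 10 mod 13:
  x = 0: RHS = 10, y in [6, 7]  -> 2 point(s)
  x = 1: RHS = 0, y in [0]  -> 1 point(s)
  x = 2: RHS = 9, y in [3, 10]  -> 2 point(s)
  x = 3: RHS = 4, y in [2, 11]  -> 2 point(s)
  x = 4: RHS = 4, y in [2, 11]  -> 2 point(s)
  x = 6: RHS = 4, y in [2, 11]  -> 2 point(s)
  x = 7: RHS = 3, y in [4, 9]  -> 2 point(s)
  x = 9: RHS = 3, y in [4, 9]  -> 2 point(s)
  x = 10: RHS = 3, y in [4, 9]  -> 2 point(s)
Affine points: 17. Add the point at infinity: total = 18.

#E(F_13) = 18


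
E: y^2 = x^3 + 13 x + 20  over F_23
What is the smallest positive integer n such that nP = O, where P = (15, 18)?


Compute successive multiples of P until we hit O:
  1P = (15, 18)
  2P = (5, 7)
  3P = (21, 3)
  4P = (22, 11)
  5P = (10, 0)
  6P = (22, 12)
  7P = (21, 20)
  8P = (5, 16)
  ... (continuing to 10P)
  10P = O

ord(P) = 10


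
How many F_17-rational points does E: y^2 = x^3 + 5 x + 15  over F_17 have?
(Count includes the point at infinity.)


For each x in F_17, count y with y^2 = x^3 + 5 x + 15 mod 17:
  x = 0: RHS = 15, y in [7, 10]  -> 2 point(s)
  x = 1: RHS = 4, y in [2, 15]  -> 2 point(s)
  x = 2: RHS = 16, y in [4, 13]  -> 2 point(s)
  x = 7: RHS = 2, y in [6, 11]  -> 2 point(s)
  x = 12: RHS = 1, y in [1, 16]  -> 2 point(s)
  x = 13: RHS = 16, y in [4, 13]  -> 2 point(s)
  x = 16: RHS = 9, y in [3, 14]  -> 2 point(s)
Affine points: 14. Add the point at infinity: total = 15.

#E(F_17) = 15


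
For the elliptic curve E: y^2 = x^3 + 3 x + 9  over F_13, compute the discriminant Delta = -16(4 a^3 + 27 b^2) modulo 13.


4 a^3 + 27 b^2 = 4*3^3 + 27*9^2 = 108 + 2187 = 2295
Delta = -16 * (2295) = -36720
Delta mod 13 = 5

Delta = 5 (mod 13)


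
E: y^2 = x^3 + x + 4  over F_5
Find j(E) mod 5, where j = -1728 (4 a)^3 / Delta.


Delta = -16(4 a^3 + 27 b^2) mod 5 = 4
-1728 * (4 a)^3 = -1728 * (4*1)^3 mod 5 = 3
j = 3 * 4^(-1) mod 5 = 2

j = 2 (mod 5)


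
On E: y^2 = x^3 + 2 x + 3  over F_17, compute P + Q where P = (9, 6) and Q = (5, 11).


P != Q, so use the chord formula.
s = (y2 - y1) / (x2 - x1) = (5) / (13) mod 17 = 3
x3 = s^2 - x1 - x2 mod 17 = 3^2 - 9 - 5 = 12
y3 = s (x1 - x3) - y1 mod 17 = 3 * (9 - 12) - 6 = 2

P + Q = (12, 2)


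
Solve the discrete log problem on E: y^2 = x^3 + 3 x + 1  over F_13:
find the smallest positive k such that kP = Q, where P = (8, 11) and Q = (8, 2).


Enumerate multiples of P until we hit Q = (8, 2):
  1P = (8, 11)
  2P = (10, 2)
  3P = (12, 7)
  4P = (7, 1)
  5P = (7, 12)
  6P = (12, 6)
  7P = (10, 11)
  8P = (8, 2)
Match found at i = 8.

k = 8


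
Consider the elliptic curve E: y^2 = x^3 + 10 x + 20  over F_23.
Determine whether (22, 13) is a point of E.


Check whether y^2 = x^3 + 10 x + 20 (mod 23) for (x, y) = (22, 13).
LHS: y^2 = 13^2 mod 23 = 8
RHS: x^3 + 10 x + 20 = 22^3 + 10*22 + 20 mod 23 = 9
LHS != RHS

No, not on the curve


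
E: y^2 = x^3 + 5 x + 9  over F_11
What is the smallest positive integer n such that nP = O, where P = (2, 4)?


Compute successive multiples of P until we hit O:
  1P = (2, 4)
  2P = (0, 3)
  3P = (1, 2)
  4P = (1, 9)
  5P = (0, 8)
  6P = (2, 7)
  7P = O

ord(P) = 7


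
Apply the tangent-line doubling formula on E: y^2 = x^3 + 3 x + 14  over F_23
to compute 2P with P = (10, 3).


Doubling: s = (3 x1^2 + a) / (2 y1)
s = (3*10^2 + 3) / (2*3) mod 23 = 16
x3 = s^2 - 2 x1 mod 23 = 16^2 - 2*10 = 6
y3 = s (x1 - x3) - y1 mod 23 = 16 * (10 - 6) - 3 = 15

2P = (6, 15)


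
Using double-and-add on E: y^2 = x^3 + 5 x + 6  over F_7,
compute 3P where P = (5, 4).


k = 3 = 11_2 (binary, LSB first: 11)
Double-and-add from P = (5, 4):
  bit 0 = 1: acc = O + (5, 4) = (5, 4)
  bit 1 = 1: acc = (5, 4) + (6, 0) = (5, 3)

3P = (5, 3)


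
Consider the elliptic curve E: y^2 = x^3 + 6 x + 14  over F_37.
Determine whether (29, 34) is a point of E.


Check whether y^2 = x^3 + 6 x + 14 (mod 37) for (x, y) = (29, 34).
LHS: y^2 = 34^2 mod 37 = 9
RHS: x^3 + 6 x + 14 = 29^3 + 6*29 + 14 mod 37 = 9
LHS = RHS

Yes, on the curve


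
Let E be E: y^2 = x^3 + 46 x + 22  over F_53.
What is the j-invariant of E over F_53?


Delta = -16(4 a^3 + 27 b^2) mod 53 = 7
-1728 * (4 a)^3 = -1728 * (4*46)^3 mod 53 = 2
j = 2 * 7^(-1) mod 53 = 23

j = 23 (mod 53)


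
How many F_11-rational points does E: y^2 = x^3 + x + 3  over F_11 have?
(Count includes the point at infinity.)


For each x in F_11, count y with y^2 = x^3 + 1 x + 3 mod 11:
  x = 0: RHS = 3, y in [5, 6]  -> 2 point(s)
  x = 1: RHS = 5, y in [4, 7]  -> 2 point(s)
  x = 3: RHS = 0, y in [0]  -> 1 point(s)
  x = 4: RHS = 5, y in [4, 7]  -> 2 point(s)
  x = 5: RHS = 1, y in [1, 10]  -> 2 point(s)
  x = 6: RHS = 5, y in [4, 7]  -> 2 point(s)
  x = 7: RHS = 1, y in [1, 10]  -> 2 point(s)
  x = 9: RHS = 4, y in [2, 9]  -> 2 point(s)
  x = 10: RHS = 1, y in [1, 10]  -> 2 point(s)
Affine points: 17. Add the point at infinity: total = 18.

#E(F_11) = 18


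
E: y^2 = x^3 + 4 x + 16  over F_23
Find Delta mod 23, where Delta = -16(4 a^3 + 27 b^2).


4 a^3 + 27 b^2 = 4*4^3 + 27*16^2 = 256 + 6912 = 7168
Delta = -16 * (7168) = -114688
Delta mod 23 = 13

Delta = 13 (mod 23)


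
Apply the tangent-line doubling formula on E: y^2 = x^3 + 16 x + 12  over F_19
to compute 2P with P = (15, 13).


Doubling: s = (3 x1^2 + a) / (2 y1)
s = (3*15^2 + 16) / (2*13) mod 19 = 1
x3 = s^2 - 2 x1 mod 19 = 1^2 - 2*15 = 9
y3 = s (x1 - x3) - y1 mod 19 = 1 * (15 - 9) - 13 = 12

2P = (9, 12)


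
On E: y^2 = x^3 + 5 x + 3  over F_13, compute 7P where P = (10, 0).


k = 7 = 111_2 (binary, LSB first: 111)
Double-and-add from P = (10, 0):
  bit 0 = 1: acc = O + (10, 0) = (10, 0)
  bit 1 = 1: acc = (10, 0) + O = (10, 0)
  bit 2 = 1: acc = (10, 0) + O = (10, 0)

7P = (10, 0)


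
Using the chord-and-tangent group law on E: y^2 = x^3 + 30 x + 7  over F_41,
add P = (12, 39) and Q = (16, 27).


P != Q, so use the chord formula.
s = (y2 - y1) / (x2 - x1) = (29) / (4) mod 41 = 38
x3 = s^2 - x1 - x2 mod 41 = 38^2 - 12 - 16 = 22
y3 = s (x1 - x3) - y1 mod 41 = 38 * (12 - 22) - 39 = 32

P + Q = (22, 32)


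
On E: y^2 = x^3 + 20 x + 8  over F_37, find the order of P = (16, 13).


Compute successive multiples of P until we hit O:
  1P = (16, 13)
  2P = (6, 14)
  3P = (25, 36)
  4P = (24, 20)
  5P = (18, 13)
  6P = (3, 24)
  7P = (22, 12)
  8P = (35, 21)
  ... (continuing to 31P)
  31P = O

ord(P) = 31


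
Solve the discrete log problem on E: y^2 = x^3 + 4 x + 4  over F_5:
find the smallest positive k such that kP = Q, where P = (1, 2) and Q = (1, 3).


Enumerate multiples of P until we hit Q = (1, 3):
  1P = (1, 2)
  2P = (2, 0)
  3P = (1, 3)
Match found at i = 3.

k = 3


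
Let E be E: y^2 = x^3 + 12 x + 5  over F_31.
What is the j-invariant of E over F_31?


Delta = -16(4 a^3 + 27 b^2) mod 31 = 4
-1728 * (4 a)^3 = -1728 * (4*12)^3 mod 31 = 27
j = 27 * 4^(-1) mod 31 = 30

j = 30 (mod 31)


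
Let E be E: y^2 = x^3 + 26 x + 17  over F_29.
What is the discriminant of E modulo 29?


4 a^3 + 27 b^2 = 4*26^3 + 27*17^2 = 70304 + 7803 = 78107
Delta = -16 * (78107) = -1249712
Delta mod 29 = 14

Delta = 14 (mod 29)


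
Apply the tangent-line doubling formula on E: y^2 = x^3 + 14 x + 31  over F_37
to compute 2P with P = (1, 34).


Doubling: s = (3 x1^2 + a) / (2 y1)
s = (3*1^2 + 14) / (2*34) mod 37 = 28
x3 = s^2 - 2 x1 mod 37 = 28^2 - 2*1 = 5
y3 = s (x1 - x3) - y1 mod 37 = 28 * (1 - 5) - 34 = 2

2P = (5, 2)


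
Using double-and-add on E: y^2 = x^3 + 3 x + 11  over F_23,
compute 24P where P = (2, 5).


k = 24 = 11000_2 (binary, LSB first: 00011)
Double-and-add from P = (2, 5):
  bit 0 = 0: acc unchanged = O
  bit 1 = 0: acc unchanged = O
  bit 2 = 0: acc unchanged = O
  bit 3 = 1: acc = O + (9, 13) = (9, 13)
  bit 4 = 1: acc = (9, 13) + (13, 4) = (19, 21)

24P = (19, 21)


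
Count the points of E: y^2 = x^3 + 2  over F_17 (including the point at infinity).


For each x in F_17, count y with y^2 = x^3 + 0 x + 2 mod 17:
  x = 0: RHS = 2, y in [6, 11]  -> 2 point(s)
  x = 4: RHS = 15, y in [7, 10]  -> 2 point(s)
  x = 5: RHS = 8, y in [5, 12]  -> 2 point(s)
  x = 8: RHS = 4, y in [2, 15]  -> 2 point(s)
  x = 9: RHS = 0, y in [0]  -> 1 point(s)
  x = 10: RHS = 16, y in [4, 13]  -> 2 point(s)
  x = 12: RHS = 13, y in [8, 9]  -> 2 point(s)
  x = 14: RHS = 9, y in [3, 14]  -> 2 point(s)
  x = 16: RHS = 1, y in [1, 16]  -> 2 point(s)
Affine points: 17. Add the point at infinity: total = 18.

#E(F_17) = 18


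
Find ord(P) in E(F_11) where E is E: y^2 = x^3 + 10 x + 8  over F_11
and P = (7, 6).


Compute successive multiples of P until we hit O:
  1P = (7, 6)
  2P = (6, 8)
  3P = (2, 6)
  4P = (2, 5)
  5P = (6, 3)
  6P = (7, 5)
  7P = O

ord(P) = 7


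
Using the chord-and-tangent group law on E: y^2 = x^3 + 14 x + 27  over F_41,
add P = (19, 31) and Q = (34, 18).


P != Q, so use the chord formula.
s = (y2 - y1) / (x2 - x1) = (28) / (15) mod 41 = 21
x3 = s^2 - x1 - x2 mod 41 = 21^2 - 19 - 34 = 19
y3 = s (x1 - x3) - y1 mod 41 = 21 * (19 - 19) - 31 = 10

P + Q = (19, 10)


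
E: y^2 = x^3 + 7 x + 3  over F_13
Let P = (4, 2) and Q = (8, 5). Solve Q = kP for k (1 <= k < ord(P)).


Enumerate multiples of P until we hit Q = (8, 5):
  1P = (4, 2)
  2P = (8, 8)
  3P = (0, 4)
  4P = (6, 12)
  5P = (2, 8)
  6P = (3, 8)
  7P = (3, 5)
  8P = (2, 5)
  9P = (6, 1)
  10P = (0, 9)
  11P = (8, 5)
Match found at i = 11.

k = 11


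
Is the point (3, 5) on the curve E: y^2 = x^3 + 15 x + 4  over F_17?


Check whether y^2 = x^3 + 15 x + 4 (mod 17) for (x, y) = (3, 5).
LHS: y^2 = 5^2 mod 17 = 8
RHS: x^3 + 15 x + 4 = 3^3 + 15*3 + 4 mod 17 = 8
LHS = RHS

Yes, on the curve


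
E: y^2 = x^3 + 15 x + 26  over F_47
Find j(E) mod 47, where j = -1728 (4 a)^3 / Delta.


Delta = -16(4 a^3 + 27 b^2) mod 47 = 38
-1728 * (4 a)^3 = -1728 * (4*15)^3 mod 47 = 9
j = 9 * 38^(-1) mod 47 = 46

j = 46 (mod 47)


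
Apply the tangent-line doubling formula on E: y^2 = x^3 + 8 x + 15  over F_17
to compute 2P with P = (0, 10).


Doubling: s = (3 x1^2 + a) / (2 y1)
s = (3*0^2 + 8) / (2*10) mod 17 = 14
x3 = s^2 - 2 x1 mod 17 = 14^2 - 2*0 = 9
y3 = s (x1 - x3) - y1 mod 17 = 14 * (0 - 9) - 10 = 0

2P = (9, 0)


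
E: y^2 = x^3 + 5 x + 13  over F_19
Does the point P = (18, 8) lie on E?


Check whether y^2 = x^3 + 5 x + 13 (mod 19) for (x, y) = (18, 8).
LHS: y^2 = 8^2 mod 19 = 7
RHS: x^3 + 5 x + 13 = 18^3 + 5*18 + 13 mod 19 = 7
LHS = RHS

Yes, on the curve


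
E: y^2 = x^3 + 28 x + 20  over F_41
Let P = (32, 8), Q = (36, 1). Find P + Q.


P != Q, so use the chord formula.
s = (y2 - y1) / (x2 - x1) = (34) / (4) mod 41 = 29
x3 = s^2 - x1 - x2 mod 41 = 29^2 - 32 - 36 = 35
y3 = s (x1 - x3) - y1 mod 41 = 29 * (32 - 35) - 8 = 28

P + Q = (35, 28)


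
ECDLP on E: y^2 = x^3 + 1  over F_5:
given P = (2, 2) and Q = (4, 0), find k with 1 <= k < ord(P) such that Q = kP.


Enumerate multiples of P until we hit Q = (4, 0):
  1P = (2, 2)
  2P = (0, 4)
  3P = (4, 0)
Match found at i = 3.

k = 3


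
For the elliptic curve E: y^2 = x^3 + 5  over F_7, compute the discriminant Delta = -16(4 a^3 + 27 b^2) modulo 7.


4 a^3 + 27 b^2 = 4*0^3 + 27*5^2 = 0 + 675 = 675
Delta = -16 * (675) = -10800
Delta mod 7 = 1

Delta = 1 (mod 7)


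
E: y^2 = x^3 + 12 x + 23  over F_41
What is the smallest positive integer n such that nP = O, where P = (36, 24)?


Compute successive multiples of P until we hit O:
  1P = (36, 24)
  2P = (8, 37)
  3P = (39, 14)
  4P = (9, 9)
  5P = (12, 3)
  6P = (29, 18)
  7P = (1, 6)
  8P = (13, 30)
  ... (continuing to 41P)
  41P = O

ord(P) = 41


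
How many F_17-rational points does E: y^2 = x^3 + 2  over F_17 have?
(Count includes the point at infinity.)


For each x in F_17, count y with y^2 = x^3 + 0 x + 2 mod 17:
  x = 0: RHS = 2, y in [6, 11]  -> 2 point(s)
  x = 4: RHS = 15, y in [7, 10]  -> 2 point(s)
  x = 5: RHS = 8, y in [5, 12]  -> 2 point(s)
  x = 8: RHS = 4, y in [2, 15]  -> 2 point(s)
  x = 9: RHS = 0, y in [0]  -> 1 point(s)
  x = 10: RHS = 16, y in [4, 13]  -> 2 point(s)
  x = 12: RHS = 13, y in [8, 9]  -> 2 point(s)
  x = 14: RHS = 9, y in [3, 14]  -> 2 point(s)
  x = 16: RHS = 1, y in [1, 16]  -> 2 point(s)
Affine points: 17. Add the point at infinity: total = 18.

#E(F_17) = 18


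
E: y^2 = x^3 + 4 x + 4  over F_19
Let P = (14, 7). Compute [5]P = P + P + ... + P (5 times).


k = 5 = 101_2 (binary, LSB first: 101)
Double-and-add from P = (14, 7):
  bit 0 = 1: acc = O + (14, 7) = (14, 7)
  bit 1 = 0: acc unchanged = (14, 7)
  bit 2 = 1: acc = (14, 7) + (3, 10) = (6, 15)

5P = (6, 15)


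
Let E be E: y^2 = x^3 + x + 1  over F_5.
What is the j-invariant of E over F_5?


Delta = -16(4 a^3 + 27 b^2) mod 5 = 4
-1728 * (4 a)^3 = -1728 * (4*1)^3 mod 5 = 3
j = 3 * 4^(-1) mod 5 = 2

j = 2 (mod 5)


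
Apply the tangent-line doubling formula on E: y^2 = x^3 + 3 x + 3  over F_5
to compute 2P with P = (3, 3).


Doubling: s = (3 x1^2 + a) / (2 y1)
s = (3*3^2 + 3) / (2*3) mod 5 = 0
x3 = s^2 - 2 x1 mod 5 = 0^2 - 2*3 = 4
y3 = s (x1 - x3) - y1 mod 5 = 0 * (3 - 4) - 3 = 2

2P = (4, 2)


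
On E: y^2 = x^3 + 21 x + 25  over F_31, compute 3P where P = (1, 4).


k = 3 = 11_2 (binary, LSB first: 11)
Double-and-add from P = (1, 4):
  bit 0 = 1: acc = O + (1, 4) = (1, 4)
  bit 1 = 1: acc = (1, 4) + (7, 9) = (28, 20)

3P = (28, 20)


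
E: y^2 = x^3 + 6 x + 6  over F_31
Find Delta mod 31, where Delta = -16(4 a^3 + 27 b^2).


4 a^3 + 27 b^2 = 4*6^3 + 27*6^2 = 864 + 972 = 1836
Delta = -16 * (1836) = -29376
Delta mod 31 = 12

Delta = 12 (mod 31)


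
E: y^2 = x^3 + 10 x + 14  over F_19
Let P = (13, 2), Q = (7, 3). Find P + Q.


P != Q, so use the chord formula.
s = (y2 - y1) / (x2 - x1) = (1) / (13) mod 19 = 3
x3 = s^2 - x1 - x2 mod 19 = 3^2 - 13 - 7 = 8
y3 = s (x1 - x3) - y1 mod 19 = 3 * (13 - 8) - 2 = 13

P + Q = (8, 13)


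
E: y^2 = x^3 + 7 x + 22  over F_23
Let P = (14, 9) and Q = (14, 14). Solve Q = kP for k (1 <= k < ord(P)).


Enumerate multiples of P until we hit Q = (14, 14):
  1P = (14, 9)
  2P = (11, 2)
  3P = (6, 2)
  4P = (7, 0)
  5P = (6, 21)
  6P = (11, 21)
  7P = (14, 14)
Match found at i = 7.

k = 7


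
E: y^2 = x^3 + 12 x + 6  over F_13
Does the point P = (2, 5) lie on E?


Check whether y^2 = x^3 + 12 x + 6 (mod 13) for (x, y) = (2, 5).
LHS: y^2 = 5^2 mod 13 = 12
RHS: x^3 + 12 x + 6 = 2^3 + 12*2 + 6 mod 13 = 12
LHS = RHS

Yes, on the curve


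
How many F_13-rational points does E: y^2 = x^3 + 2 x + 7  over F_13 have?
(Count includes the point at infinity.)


For each x in F_13, count y with y^2 = x^3 + 2 x + 7 mod 13:
  x = 1: RHS = 10, y in [6, 7]  -> 2 point(s)
  x = 3: RHS = 1, y in [1, 12]  -> 2 point(s)
  x = 4: RHS = 1, y in [1, 12]  -> 2 point(s)
  x = 5: RHS = 12, y in [5, 8]  -> 2 point(s)
  x = 6: RHS = 1, y in [1, 12]  -> 2 point(s)
  x = 7: RHS = 0, y in [0]  -> 1 point(s)
  x = 9: RHS = 0, y in [0]  -> 1 point(s)
  x = 10: RHS = 0, y in [0]  -> 1 point(s)
  x = 12: RHS = 4, y in [2, 11]  -> 2 point(s)
Affine points: 15. Add the point at infinity: total = 16.

#E(F_13) = 16


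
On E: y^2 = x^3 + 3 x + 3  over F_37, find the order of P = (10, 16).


Compute successive multiples of P until we hit O:
  1P = (10, 16)
  2P = (16, 22)
  3P = (12, 19)
  4P = (8, 24)
  5P = (35, 10)
  6P = (20, 16)
  7P = (7, 21)
  8P = (31, 19)
  ... (continuing to 19P)
  19P = O

ord(P) = 19


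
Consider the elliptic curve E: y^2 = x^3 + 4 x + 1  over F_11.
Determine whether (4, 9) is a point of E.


Check whether y^2 = x^3 + 4 x + 1 (mod 11) for (x, y) = (4, 9).
LHS: y^2 = 9^2 mod 11 = 4
RHS: x^3 + 4 x + 1 = 4^3 + 4*4 + 1 mod 11 = 4
LHS = RHS

Yes, on the curve


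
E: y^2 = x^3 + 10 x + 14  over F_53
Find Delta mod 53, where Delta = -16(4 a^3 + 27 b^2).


4 a^3 + 27 b^2 = 4*10^3 + 27*14^2 = 4000 + 5292 = 9292
Delta = -16 * (9292) = -148672
Delta mod 53 = 46

Delta = 46 (mod 53)


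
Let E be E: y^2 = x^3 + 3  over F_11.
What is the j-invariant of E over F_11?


Delta = -16(4 a^3 + 27 b^2) mod 11 = 6
-1728 * (4 a)^3 = -1728 * (4*0)^3 mod 11 = 0
j = 0 * 6^(-1) mod 11 = 0

j = 0 (mod 11)


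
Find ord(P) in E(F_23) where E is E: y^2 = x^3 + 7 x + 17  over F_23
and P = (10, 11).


Compute successive multiples of P until we hit O:
  1P = (10, 11)
  2P = (21, 8)
  3P = (5, 19)
  4P = (17, 14)
  5P = (22, 20)
  6P = (16, 19)
  7P = (9, 21)
  8P = (12, 9)
  ... (continuing to 27P)
  27P = O

ord(P) = 27


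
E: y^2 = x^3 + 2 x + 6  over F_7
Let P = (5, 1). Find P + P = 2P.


Doubling: s = (3 x1^2 + a) / (2 y1)
s = (3*5^2 + 2) / (2*1) mod 7 = 0
x3 = s^2 - 2 x1 mod 7 = 0^2 - 2*5 = 4
y3 = s (x1 - x3) - y1 mod 7 = 0 * (5 - 4) - 1 = 6

2P = (4, 6)


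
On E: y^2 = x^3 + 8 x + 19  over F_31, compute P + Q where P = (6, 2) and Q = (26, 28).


P != Q, so use the chord formula.
s = (y2 - y1) / (x2 - x1) = (26) / (20) mod 31 = 23
x3 = s^2 - x1 - x2 mod 31 = 23^2 - 6 - 26 = 1
y3 = s (x1 - x3) - y1 mod 31 = 23 * (6 - 1) - 2 = 20

P + Q = (1, 20)


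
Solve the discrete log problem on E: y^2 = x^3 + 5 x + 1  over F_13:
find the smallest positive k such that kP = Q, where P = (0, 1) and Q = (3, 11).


Enumerate multiples of P until we hit Q = (3, 11):
  1P = (0, 1)
  2P = (3, 11)
Match found at i = 2.

k = 2


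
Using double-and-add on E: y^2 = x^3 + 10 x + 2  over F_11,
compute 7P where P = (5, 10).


k = 7 = 111_2 (binary, LSB first: 111)
Double-and-add from P = (5, 10):
  bit 0 = 1: acc = O + (5, 10) = (5, 10)
  bit 1 = 1: acc = (5, 10) + (6, 5) = (3, 2)
  bit 2 = 1: acc = (3, 2) + (8, 0) = (5, 1)

7P = (5, 1)


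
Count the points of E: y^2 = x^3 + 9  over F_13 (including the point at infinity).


For each x in F_13, count y with y^2 = x^3 + 0 x + 9 mod 13:
  x = 0: RHS = 9, y in [3, 10]  -> 2 point(s)
  x = 1: RHS = 10, y in [6, 7]  -> 2 point(s)
  x = 2: RHS = 4, y in [2, 11]  -> 2 point(s)
  x = 3: RHS = 10, y in [6, 7]  -> 2 point(s)
  x = 5: RHS = 4, y in [2, 11]  -> 2 point(s)
  x = 6: RHS = 4, y in [2, 11]  -> 2 point(s)
  x = 7: RHS = 1, y in [1, 12]  -> 2 point(s)
  x = 8: RHS = 1, y in [1, 12]  -> 2 point(s)
  x = 9: RHS = 10, y in [6, 7]  -> 2 point(s)
  x = 11: RHS = 1, y in [1, 12]  -> 2 point(s)
Affine points: 20. Add the point at infinity: total = 21.

#E(F_13) = 21


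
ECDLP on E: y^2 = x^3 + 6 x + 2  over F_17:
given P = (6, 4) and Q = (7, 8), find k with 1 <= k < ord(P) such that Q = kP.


Enumerate multiples of P until we hit Q = (7, 8):
  1P = (6, 4)
  2P = (3, 9)
  3P = (7, 9)
  4P = (12, 0)
  5P = (7, 8)
Match found at i = 5.

k = 5


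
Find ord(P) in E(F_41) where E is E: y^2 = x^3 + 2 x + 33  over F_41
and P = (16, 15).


Compute successive multiples of P until we hit O:
  1P = (16, 15)
  2P = (30, 22)
  3P = (26, 21)
  4P = (1, 35)
  5P = (3, 36)
  6P = (20, 23)
  7P = (9, 40)
  8P = (7, 29)
  ... (continuing to 46P)
  46P = O

ord(P) = 46


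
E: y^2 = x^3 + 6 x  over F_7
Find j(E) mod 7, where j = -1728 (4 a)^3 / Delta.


Delta = -16(4 a^3 + 27 b^2) mod 7 = 1
-1728 * (4 a)^3 = -1728 * (4*6)^3 mod 7 = 6
j = 6 * 1^(-1) mod 7 = 6

j = 6 (mod 7)


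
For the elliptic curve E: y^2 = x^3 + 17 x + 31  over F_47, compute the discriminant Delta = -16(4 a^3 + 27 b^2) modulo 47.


4 a^3 + 27 b^2 = 4*17^3 + 27*31^2 = 19652 + 25947 = 45599
Delta = -16 * (45599) = -729584
Delta mod 47 = 44

Delta = 44 (mod 47)


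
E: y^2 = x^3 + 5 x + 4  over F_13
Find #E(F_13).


For each x in F_13, count y with y^2 = x^3 + 5 x + 4 mod 13:
  x = 0: RHS = 4, y in [2, 11]  -> 2 point(s)
  x = 1: RHS = 10, y in [6, 7]  -> 2 point(s)
  x = 2: RHS = 9, y in [3, 10]  -> 2 point(s)
  x = 4: RHS = 10, y in [6, 7]  -> 2 point(s)
  x = 6: RHS = 3, y in [4, 9]  -> 2 point(s)
  x = 8: RHS = 10, y in [6, 7]  -> 2 point(s)
  x = 10: RHS = 1, y in [1, 12]  -> 2 point(s)
  x = 11: RHS = 12, y in [5, 8]  -> 2 point(s)
Affine points: 16. Add the point at infinity: total = 17.

#E(F_13) = 17


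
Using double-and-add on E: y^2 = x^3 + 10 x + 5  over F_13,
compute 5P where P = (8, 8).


k = 5 = 101_2 (binary, LSB first: 101)
Double-and-add from P = (8, 8):
  bit 0 = 1: acc = O + (8, 8) = (8, 8)
  bit 1 = 0: acc unchanged = (8, 8)
  bit 2 = 1: acc = (8, 8) + (11, 9) = (10, 0)

5P = (10, 0)


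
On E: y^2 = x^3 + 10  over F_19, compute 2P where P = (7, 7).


Doubling: s = (3 x1^2 + a) / (2 y1)
s = (3*7^2 + 0) / (2*7) mod 19 = 1
x3 = s^2 - 2 x1 mod 19 = 1^2 - 2*7 = 6
y3 = s (x1 - x3) - y1 mod 19 = 1 * (7 - 6) - 7 = 13

2P = (6, 13)


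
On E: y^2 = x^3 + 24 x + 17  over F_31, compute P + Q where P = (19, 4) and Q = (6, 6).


P != Q, so use the chord formula.
s = (y2 - y1) / (x2 - x1) = (2) / (18) mod 31 = 7
x3 = s^2 - x1 - x2 mod 31 = 7^2 - 19 - 6 = 24
y3 = s (x1 - x3) - y1 mod 31 = 7 * (19 - 24) - 4 = 23

P + Q = (24, 23)


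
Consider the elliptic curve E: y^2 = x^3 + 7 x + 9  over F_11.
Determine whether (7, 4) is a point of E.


Check whether y^2 = x^3 + 7 x + 9 (mod 11) for (x, y) = (7, 4).
LHS: y^2 = 4^2 mod 11 = 5
RHS: x^3 + 7 x + 9 = 7^3 + 7*7 + 9 mod 11 = 5
LHS = RHS

Yes, on the curve


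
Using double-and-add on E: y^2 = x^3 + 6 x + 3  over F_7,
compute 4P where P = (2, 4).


k = 4 = 100_2 (binary, LSB first: 001)
Double-and-add from P = (2, 4):
  bit 0 = 0: acc unchanged = O
  bit 1 = 0: acc unchanged = O
  bit 2 = 1: acc = O + (5, 2) = (5, 2)

4P = (5, 2)


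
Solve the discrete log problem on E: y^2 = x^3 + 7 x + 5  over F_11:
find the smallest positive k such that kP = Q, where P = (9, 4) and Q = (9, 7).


Enumerate multiples of P until we hit Q = (9, 7):
  1P = (9, 4)
  2P = (5, 0)
  3P = (9, 7)
Match found at i = 3.

k = 3


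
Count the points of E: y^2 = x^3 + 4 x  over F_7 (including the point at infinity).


For each x in F_7, count y with y^2 = x^3 + 4 x + 0 mod 7:
  x = 0: RHS = 0, y in [0]  -> 1 point(s)
  x = 2: RHS = 2, y in [3, 4]  -> 2 point(s)
  x = 3: RHS = 4, y in [2, 5]  -> 2 point(s)
  x = 6: RHS = 2, y in [3, 4]  -> 2 point(s)
Affine points: 7. Add the point at infinity: total = 8.

#E(F_7) = 8


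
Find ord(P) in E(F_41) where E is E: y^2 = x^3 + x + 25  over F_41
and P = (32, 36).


Compute successive multiples of P until we hit O:
  1P = (32, 36)
  2P = (0, 36)
  3P = (9, 5)
  4P = (16, 23)
  5P = (14, 35)
  6P = (5, 27)
  7P = (36, 31)
  8P = (13, 12)
  ... (continuing to 38P)
  38P = O

ord(P) = 38


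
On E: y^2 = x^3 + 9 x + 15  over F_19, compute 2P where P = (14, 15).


Doubling: s = (3 x1^2 + a) / (2 y1)
s = (3*14^2 + 9) / (2*15) mod 19 = 18
x3 = s^2 - 2 x1 mod 19 = 18^2 - 2*14 = 11
y3 = s (x1 - x3) - y1 mod 19 = 18 * (14 - 11) - 15 = 1

2P = (11, 1)


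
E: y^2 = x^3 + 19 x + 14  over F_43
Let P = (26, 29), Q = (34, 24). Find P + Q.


P != Q, so use the chord formula.
s = (y2 - y1) / (x2 - x1) = (38) / (8) mod 43 = 37
x3 = s^2 - x1 - x2 mod 43 = 37^2 - 26 - 34 = 19
y3 = s (x1 - x3) - y1 mod 43 = 37 * (26 - 19) - 29 = 15

P + Q = (19, 15)


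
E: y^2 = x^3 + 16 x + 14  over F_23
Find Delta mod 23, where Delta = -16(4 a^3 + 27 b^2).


4 a^3 + 27 b^2 = 4*16^3 + 27*14^2 = 16384 + 5292 = 21676
Delta = -16 * (21676) = -346816
Delta mod 23 = 1

Delta = 1 (mod 23)


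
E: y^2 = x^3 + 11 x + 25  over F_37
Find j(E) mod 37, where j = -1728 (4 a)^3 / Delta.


Delta = -16(4 a^3 + 27 b^2) mod 37 = 16
-1728 * (4 a)^3 = -1728 * (4*11)^3 mod 37 = 36
j = 36 * 16^(-1) mod 37 = 30

j = 30 (mod 37)


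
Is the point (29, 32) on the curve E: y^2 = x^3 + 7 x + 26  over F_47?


Check whether y^2 = x^3 + 7 x + 26 (mod 47) for (x, y) = (29, 32).
LHS: y^2 = 32^2 mod 47 = 37
RHS: x^3 + 7 x + 26 = 29^3 + 7*29 + 26 mod 47 = 37
LHS = RHS

Yes, on the curve


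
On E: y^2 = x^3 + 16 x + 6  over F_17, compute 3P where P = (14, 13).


k = 3 = 11_2 (binary, LSB first: 11)
Double-and-add from P = (14, 13):
  bit 0 = 1: acc = O + (14, 13) = (14, 13)
  bit 1 = 1: acc = (14, 13) + (7, 11) = (11, 0)

3P = (11, 0)


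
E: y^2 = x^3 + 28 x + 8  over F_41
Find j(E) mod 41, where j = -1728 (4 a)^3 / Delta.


Delta = -16(4 a^3 + 27 b^2) mod 41 = 5
-1728 * (4 a)^3 = -1728 * (4*28)^3 mod 41 = 32
j = 32 * 5^(-1) mod 41 = 31

j = 31 (mod 41)


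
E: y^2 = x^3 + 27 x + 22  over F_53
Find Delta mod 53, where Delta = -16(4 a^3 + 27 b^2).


4 a^3 + 27 b^2 = 4*27^3 + 27*22^2 = 78732 + 13068 = 91800
Delta = -16 * (91800) = -1468800
Delta mod 53 = 42

Delta = 42 (mod 53)


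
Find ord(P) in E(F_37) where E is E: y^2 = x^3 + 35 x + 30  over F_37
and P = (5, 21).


Compute successive multiples of P until we hit O:
  1P = (5, 21)
  2P = (30, 21)
  3P = (2, 16)
  4P = (4, 30)
  5P = (35, 27)
  6P = (0, 17)
  7P = (6, 30)
  8P = (33, 23)
  ... (continuing to 41P)
  41P = O

ord(P) = 41


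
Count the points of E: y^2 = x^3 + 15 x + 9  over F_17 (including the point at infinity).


For each x in F_17, count y with y^2 = x^3 + 15 x + 9 mod 17:
  x = 0: RHS = 9, y in [3, 14]  -> 2 point(s)
  x = 1: RHS = 8, y in [5, 12]  -> 2 point(s)
  x = 2: RHS = 13, y in [8, 9]  -> 2 point(s)
  x = 3: RHS = 13, y in [8, 9]  -> 2 point(s)
  x = 6: RHS = 9, y in [3, 14]  -> 2 point(s)
  x = 7: RHS = 15, y in [7, 10]  -> 2 point(s)
  x = 11: RHS = 9, y in [3, 14]  -> 2 point(s)
  x = 12: RHS = 13, y in [8, 9]  -> 2 point(s)
  x = 13: RHS = 4, y in [2, 15]  -> 2 point(s)
Affine points: 18. Add the point at infinity: total = 19.

#E(F_17) = 19


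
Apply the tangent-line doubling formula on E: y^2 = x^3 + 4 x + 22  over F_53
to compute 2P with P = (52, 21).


Doubling: s = (3 x1^2 + a) / (2 y1)
s = (3*52^2 + 4) / (2*21) mod 53 = 9
x3 = s^2 - 2 x1 mod 53 = 9^2 - 2*52 = 30
y3 = s (x1 - x3) - y1 mod 53 = 9 * (52 - 30) - 21 = 18

2P = (30, 18)


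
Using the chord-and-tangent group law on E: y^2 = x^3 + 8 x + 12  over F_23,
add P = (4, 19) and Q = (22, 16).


P != Q, so use the chord formula.
s = (y2 - y1) / (x2 - x1) = (20) / (18) mod 23 = 19
x3 = s^2 - x1 - x2 mod 23 = 19^2 - 4 - 22 = 13
y3 = s (x1 - x3) - y1 mod 23 = 19 * (4 - 13) - 19 = 17

P + Q = (13, 17)


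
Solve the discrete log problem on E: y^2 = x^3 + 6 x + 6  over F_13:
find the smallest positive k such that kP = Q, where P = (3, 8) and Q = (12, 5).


Enumerate multiples of P until we hit Q = (12, 5):
  1P = (3, 8)
  2P = (11, 8)
  3P = (12, 5)
Match found at i = 3.

k = 3


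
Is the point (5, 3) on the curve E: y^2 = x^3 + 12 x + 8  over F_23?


Check whether y^2 = x^3 + 12 x + 8 (mod 23) for (x, y) = (5, 3).
LHS: y^2 = 3^2 mod 23 = 9
RHS: x^3 + 12 x + 8 = 5^3 + 12*5 + 8 mod 23 = 9
LHS = RHS

Yes, on the curve


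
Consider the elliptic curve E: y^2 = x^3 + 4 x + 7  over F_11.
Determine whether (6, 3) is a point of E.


Check whether y^2 = x^3 + 4 x + 7 (mod 11) for (x, y) = (6, 3).
LHS: y^2 = 3^2 mod 11 = 9
RHS: x^3 + 4 x + 7 = 6^3 + 4*6 + 7 mod 11 = 5
LHS != RHS

No, not on the curve


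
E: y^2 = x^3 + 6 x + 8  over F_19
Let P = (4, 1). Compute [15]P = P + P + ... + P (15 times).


k = 15 = 1111_2 (binary, LSB first: 1111)
Double-and-add from P = (4, 1):
  bit 0 = 1: acc = O + (4, 1) = (4, 1)
  bit 1 = 1: acc = (4, 1) + (18, 1) = (16, 18)
  bit 2 = 1: acc = (16, 18) + (8, 6) = (2, 3)
  bit 3 = 1: acc = (2, 3) + (14, 9) = (8, 13)

15P = (8, 13)


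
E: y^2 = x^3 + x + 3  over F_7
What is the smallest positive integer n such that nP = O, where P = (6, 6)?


Compute successive multiples of P until we hit O:
  1P = (6, 6)
  2P = (6, 1)
  3P = O

ord(P) = 3


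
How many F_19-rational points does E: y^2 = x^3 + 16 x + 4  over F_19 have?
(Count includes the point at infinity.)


For each x in F_19, count y with y^2 = x^3 + 16 x + 4 mod 19:
  x = 0: RHS = 4, y in [2, 17]  -> 2 point(s)
  x = 2: RHS = 6, y in [5, 14]  -> 2 point(s)
  x = 5: RHS = 0, y in [0]  -> 1 point(s)
  x = 8: RHS = 17, y in [6, 13]  -> 2 point(s)
  x = 10: RHS = 5, y in [9, 10]  -> 2 point(s)
  x = 12: RHS = 5, y in [9, 10]  -> 2 point(s)
  x = 15: RHS = 9, y in [3, 16]  -> 2 point(s)
  x = 16: RHS = 5, y in [9, 10]  -> 2 point(s)
  x = 18: RHS = 6, y in [5, 14]  -> 2 point(s)
Affine points: 17. Add the point at infinity: total = 18.

#E(F_19) = 18


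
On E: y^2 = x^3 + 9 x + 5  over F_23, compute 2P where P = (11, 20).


Doubling: s = (3 x1^2 + a) / (2 y1)
s = (3*11^2 + 9) / (2*20) mod 23 = 7
x3 = s^2 - 2 x1 mod 23 = 7^2 - 2*11 = 4
y3 = s (x1 - x3) - y1 mod 23 = 7 * (11 - 4) - 20 = 6

2P = (4, 6)


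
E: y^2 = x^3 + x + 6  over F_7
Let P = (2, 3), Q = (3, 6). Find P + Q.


P != Q, so use the chord formula.
s = (y2 - y1) / (x2 - x1) = (3) / (1) mod 7 = 3
x3 = s^2 - x1 - x2 mod 7 = 3^2 - 2 - 3 = 4
y3 = s (x1 - x3) - y1 mod 7 = 3 * (2 - 4) - 3 = 5

P + Q = (4, 5)


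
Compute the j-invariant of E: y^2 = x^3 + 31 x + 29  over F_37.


Delta = -16(4 a^3 + 27 b^2) mod 37 = 14
-1728 * (4 a)^3 = -1728 * (4*31)^3 mod 37 = 6
j = 6 * 14^(-1) mod 37 = 11

j = 11 (mod 37)


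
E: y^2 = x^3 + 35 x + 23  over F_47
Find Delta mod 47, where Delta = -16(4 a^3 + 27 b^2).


4 a^3 + 27 b^2 = 4*35^3 + 27*23^2 = 171500 + 14283 = 185783
Delta = -16 * (185783) = -2972528
Delta mod 47 = 34

Delta = 34 (mod 47)


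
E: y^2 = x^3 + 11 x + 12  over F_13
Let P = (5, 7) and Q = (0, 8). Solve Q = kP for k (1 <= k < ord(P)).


Enumerate multiples of P until we hit Q = (0, 8):
  1P = (5, 7)
  2P = (2, 4)
  3P = (7, 4)
  4P = (0, 5)
  5P = (4, 9)
  6P = (8, 12)
  7P = (10, 2)
  8P = (12, 0)
  9P = (10, 11)
  10P = (8, 1)
  11P = (4, 4)
  12P = (0, 8)
Match found at i = 12.

k = 12


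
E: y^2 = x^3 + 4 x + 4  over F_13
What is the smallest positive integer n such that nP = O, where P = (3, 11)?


Compute successive multiples of P until we hit O:
  1P = (3, 11)
  2P = (11, 12)
  3P = (11, 1)
  4P = (3, 2)
  5P = O

ord(P) = 5


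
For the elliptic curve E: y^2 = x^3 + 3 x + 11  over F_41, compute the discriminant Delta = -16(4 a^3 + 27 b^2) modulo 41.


4 a^3 + 27 b^2 = 4*3^3 + 27*11^2 = 108 + 3267 = 3375
Delta = -16 * (3375) = -54000
Delta mod 41 = 38

Delta = 38 (mod 41)


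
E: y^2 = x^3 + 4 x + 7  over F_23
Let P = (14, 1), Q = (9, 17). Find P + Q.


P != Q, so use the chord formula.
s = (y2 - y1) / (x2 - x1) = (16) / (18) mod 23 = 6
x3 = s^2 - x1 - x2 mod 23 = 6^2 - 14 - 9 = 13
y3 = s (x1 - x3) - y1 mod 23 = 6 * (14 - 13) - 1 = 5

P + Q = (13, 5)


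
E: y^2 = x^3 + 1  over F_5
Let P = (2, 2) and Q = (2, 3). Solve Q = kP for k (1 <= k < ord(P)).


Enumerate multiples of P until we hit Q = (2, 3):
  1P = (2, 2)
  2P = (0, 4)
  3P = (4, 0)
  4P = (0, 1)
  5P = (2, 3)
Match found at i = 5.

k = 5


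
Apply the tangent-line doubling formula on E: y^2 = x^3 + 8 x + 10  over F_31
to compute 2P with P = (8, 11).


Doubling: s = (3 x1^2 + a) / (2 y1)
s = (3*8^2 + 8) / (2*11) mod 31 = 26
x3 = s^2 - 2 x1 mod 31 = 26^2 - 2*8 = 9
y3 = s (x1 - x3) - y1 mod 31 = 26 * (8 - 9) - 11 = 25

2P = (9, 25)


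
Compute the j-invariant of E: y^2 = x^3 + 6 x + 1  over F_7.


Delta = -16(4 a^3 + 27 b^2) mod 7 = 3
-1728 * (4 a)^3 = -1728 * (4*6)^3 mod 7 = 6
j = 6 * 3^(-1) mod 7 = 2

j = 2 (mod 7)


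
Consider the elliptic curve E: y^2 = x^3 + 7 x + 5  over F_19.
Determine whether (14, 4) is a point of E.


Check whether y^2 = x^3 + 7 x + 5 (mod 19) for (x, y) = (14, 4).
LHS: y^2 = 4^2 mod 19 = 16
RHS: x^3 + 7 x + 5 = 14^3 + 7*14 + 5 mod 19 = 16
LHS = RHS

Yes, on the curve


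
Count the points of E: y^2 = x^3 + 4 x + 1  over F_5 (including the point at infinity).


For each x in F_5, count y with y^2 = x^3 + 4 x + 1 mod 5:
  x = 0: RHS = 1, y in [1, 4]  -> 2 point(s)
  x = 1: RHS = 1, y in [1, 4]  -> 2 point(s)
  x = 3: RHS = 0, y in [0]  -> 1 point(s)
  x = 4: RHS = 1, y in [1, 4]  -> 2 point(s)
Affine points: 7. Add the point at infinity: total = 8.

#E(F_5) = 8
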